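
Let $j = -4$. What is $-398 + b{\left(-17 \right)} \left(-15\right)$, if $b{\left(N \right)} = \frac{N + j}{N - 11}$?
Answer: $- \frac{1637}{4} \approx -409.25$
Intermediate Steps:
$b{\left(N \right)} = \frac{-4 + N}{-11 + N}$ ($b{\left(N \right)} = \frac{N - 4}{N - 11} = \frac{-4 + N}{-11 + N}$)
$-398 + b{\left(-17 \right)} \left(-15\right) = -398 + \frac{-4 - 17}{-11 - 17} \left(-15\right) = -398 + \frac{1}{-28} \left(-21\right) \left(-15\right) = -398 + \left(- \frac{1}{28}\right) \left(-21\right) \left(-15\right) = -398 + \frac{3}{4} \left(-15\right) = -398 - \frac{45}{4} = - \frac{1637}{4}$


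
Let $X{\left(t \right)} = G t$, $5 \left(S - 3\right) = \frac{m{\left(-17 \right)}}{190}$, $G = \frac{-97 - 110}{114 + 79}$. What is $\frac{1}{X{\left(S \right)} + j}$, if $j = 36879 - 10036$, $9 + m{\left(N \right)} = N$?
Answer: $\frac{91675}{2460539741} \approx 3.7258 \cdot 10^{-5}$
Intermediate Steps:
$m{\left(N \right)} = -9 + N$
$G = - \frac{207}{193} \approx -1.0725$
$j = 26843$
$S = \frac{1412}{475}$ ($S = 3 + \frac{\left(-9 - 17\right) \frac{1}{190}}{5} = 3 + \frac{\left(-26\right) \frac{1}{190}}{5} = 3 + \frac{1}{5} \left(- \frac{13}{95}\right) = 3 - \frac{13}{475} = \frac{1412}{475} \approx 2.9726$)
$X{\left(t \right)} = - \frac{207 t}{193}$
$\frac{1}{X{\left(S \right)} + j} = \frac{1}{\left(- \frac{207}{193}\right) \frac{1412}{475} + 26843} = \frac{1}{- \frac{292284}{91675} + 26843} = \frac{1}{\frac{2460539741}{91675}} = \frac{91675}{2460539741}$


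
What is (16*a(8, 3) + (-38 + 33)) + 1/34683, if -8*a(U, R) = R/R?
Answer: -242780/34683 ≈ -7.0000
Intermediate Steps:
a(U, R) = -⅛ (a(U, R) = -R/(8*R) = -⅛*1 = -⅛)
(16*a(8, 3) + (-38 + 33)) + 1/34683 = (16*(-⅛) + (-38 + 33)) + 1/34683 = (-2 - 5) + 1/34683 = -7 + 1/34683 = -242780/34683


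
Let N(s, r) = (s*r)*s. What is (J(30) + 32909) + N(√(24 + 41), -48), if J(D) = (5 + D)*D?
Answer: 30839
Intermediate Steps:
J(D) = D*(5 + D)
N(s, r) = r*s² (N(s, r) = (r*s)*s = r*s²)
(J(30) + 32909) + N(√(24 + 41), -48) = (30*(5 + 30) + 32909) - 48*(√(24 + 41))² = (30*35 + 32909) - 48*(√65)² = (1050 + 32909) - 48*65 = 33959 - 3120 = 30839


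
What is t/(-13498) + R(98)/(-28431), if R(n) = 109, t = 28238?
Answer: -402152930/191880819 ≈ -2.0958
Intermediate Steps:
t/(-13498) + R(98)/(-28431) = 28238/(-13498) + 109/(-28431) = 28238*(-1/13498) + 109*(-1/28431) = -14119/6749 - 109/28431 = -402152930/191880819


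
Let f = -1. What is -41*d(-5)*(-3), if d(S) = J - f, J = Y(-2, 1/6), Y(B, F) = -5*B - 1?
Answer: 1230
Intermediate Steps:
Y(B, F) = -1 - 5*B
J = 9 (J = -1 - 5*(-2) = -1 + 10 = 9)
d(S) = 10 (d(S) = 9 - 1*(-1) = 9 + 1 = 10)
-41*d(-5)*(-3) = -41*10*(-3) = -410*(-3) = 1230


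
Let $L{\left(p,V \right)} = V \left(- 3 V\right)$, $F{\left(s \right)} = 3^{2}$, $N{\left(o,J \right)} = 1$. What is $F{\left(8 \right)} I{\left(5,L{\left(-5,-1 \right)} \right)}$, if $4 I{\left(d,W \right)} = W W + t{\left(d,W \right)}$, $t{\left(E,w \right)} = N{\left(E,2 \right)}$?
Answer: $\frac{45}{2} \approx 22.5$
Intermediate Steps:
$t{\left(E,w \right)} = 1$
$F{\left(s \right)} = 9$
$L{\left(p,V \right)} = - 3 V^{2}$
$I{\left(d,W \right)} = \frac{1}{4} + \frac{W^{2}}{4}$ ($I{\left(d,W \right)} = \frac{W W + 1}{4} = \frac{W^{2} + 1}{4} = \frac{1 + W^{2}}{4} = \frac{1}{4} + \frac{W^{2}}{4}$)
$F{\left(8 \right)} I{\left(5,L{\left(-5,-1 \right)} \right)} = 9 \left(\frac{1}{4} + \frac{\left(- 3 \left(-1\right)^{2}\right)^{2}}{4}\right) = 9 \left(\frac{1}{4} + \frac{\left(\left(-3\right) 1\right)^{2}}{4}\right) = 9 \left(\frac{1}{4} + \frac{\left(-3\right)^{2}}{4}\right) = 9 \left(\frac{1}{4} + \frac{1}{4} \cdot 9\right) = 9 \left(\frac{1}{4} + \frac{9}{4}\right) = 9 \cdot \frac{5}{2} = \frac{45}{2}$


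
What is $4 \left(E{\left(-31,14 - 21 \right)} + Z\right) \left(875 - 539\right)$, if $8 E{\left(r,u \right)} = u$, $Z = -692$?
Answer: $-931224$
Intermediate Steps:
$E{\left(r,u \right)} = \frac{u}{8}$
$4 \left(E{\left(-31,14 - 21 \right)} + Z\right) \left(875 - 539\right) = 4 \left(\frac{14 - 21}{8} - 692\right) \left(875 - 539\right) = 4 \left(\frac{1}{8} \left(-7\right) - 692\right) \left(875 + \left(-583 + 44\right)\right) = 4 \left(- \frac{7}{8} - 692\right) \left(875 - 539\right) = 4 \left(\left(- \frac{5543}{8}\right) 336\right) = 4 \left(-232806\right) = -931224$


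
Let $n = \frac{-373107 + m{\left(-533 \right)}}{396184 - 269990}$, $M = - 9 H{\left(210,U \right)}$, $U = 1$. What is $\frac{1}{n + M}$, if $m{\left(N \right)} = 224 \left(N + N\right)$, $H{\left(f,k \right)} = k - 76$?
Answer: $\frac{126194}{84569059} \approx 0.0014922$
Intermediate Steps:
$H{\left(f,k \right)} = -76 + k$ ($H{\left(f,k \right)} = k - 76 = -76 + k$)
$m{\left(N \right)} = 448 N$ ($m{\left(N \right)} = 224 \cdot 2 N = 448 N$)
$M = 675$ ($M = - 9 \left(-76 + 1\right) = \left(-9\right) \left(-75\right) = 675$)
$n = - \frac{611891}{126194}$ ($n = \frac{-373107 + 448 \left(-533\right)}{396184 - 269990} = \frac{-373107 - 238784}{126194} = \left(-611891\right) \frac{1}{126194} = - \frac{611891}{126194} \approx -4.8488$)
$\frac{1}{n + M} = \frac{1}{- \frac{611891}{126194} + 675} = \frac{1}{\frac{84569059}{126194}} = \frac{126194}{84569059}$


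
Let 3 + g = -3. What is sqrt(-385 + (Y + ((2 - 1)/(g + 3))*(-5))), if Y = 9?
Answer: I*sqrt(3369)/3 ≈ 19.348*I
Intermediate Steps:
g = -6 (g = -3 - 3 = -6)
sqrt(-385 + (Y + ((2 - 1)/(g + 3))*(-5))) = sqrt(-385 + (9 + ((2 - 1)/(-6 + 3))*(-5))) = sqrt(-385 + (9 + (1/(-3))*(-5))) = sqrt(-385 + (9 + (1*(-1/3))*(-5))) = sqrt(-385 + (9 - 1/3*(-5))) = sqrt(-385 + (9 + 5/3)) = sqrt(-385 + 32/3) = sqrt(-1123/3) = I*sqrt(3369)/3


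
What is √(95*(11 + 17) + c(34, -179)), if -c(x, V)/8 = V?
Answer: 2*√1023 ≈ 63.969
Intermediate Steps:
c(x, V) = -8*V
√(95*(11 + 17) + c(34, -179)) = √(95*(11 + 17) - 8*(-179)) = √(95*28 + 1432) = √(2660 + 1432) = √4092 = 2*√1023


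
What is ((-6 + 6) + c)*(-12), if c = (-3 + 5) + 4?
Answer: -72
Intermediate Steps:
c = 6 (c = 2 + 4 = 6)
((-6 + 6) + c)*(-12) = ((-6 + 6) + 6)*(-12) = (0 + 6)*(-12) = 6*(-12) = -72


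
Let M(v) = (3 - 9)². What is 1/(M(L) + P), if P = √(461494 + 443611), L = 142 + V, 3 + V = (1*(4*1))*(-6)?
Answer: -36/903809 + √905105/903809 ≈ 0.0010128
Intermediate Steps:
V = -27 (V = -3 + (1*(4*1))*(-6) = -3 + (1*4)*(-6) = -3 + 4*(-6) = -3 - 24 = -27)
L = 115 (L = 142 - 27 = 115)
M(v) = 36 (M(v) = (-6)² = 36)
P = √905105 ≈ 951.37
1/(M(L) + P) = 1/(36 + √905105)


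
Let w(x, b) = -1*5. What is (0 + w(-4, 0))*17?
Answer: -85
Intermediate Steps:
w(x, b) = -5
(0 + w(-4, 0))*17 = (0 - 5)*17 = -5*17 = -85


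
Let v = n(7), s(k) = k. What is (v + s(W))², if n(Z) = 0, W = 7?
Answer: 49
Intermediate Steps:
v = 0
(v + s(W))² = (0 + 7)² = 7² = 49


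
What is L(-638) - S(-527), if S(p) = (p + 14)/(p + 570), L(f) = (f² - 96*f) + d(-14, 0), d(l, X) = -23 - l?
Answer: 20136682/43 ≈ 4.6830e+5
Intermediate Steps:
L(f) = -9 + f² - 96*f (L(f) = (f² - 96*f) + (-23 - 1*(-14)) = (f² - 96*f) + (-23 + 14) = (f² - 96*f) - 9 = -9 + f² - 96*f)
S(p) = (14 + p)/(570 + p)
L(-638) - S(-527) = (-9 + (-638)² - 96*(-638)) - (14 - 527)/(570 - 527) = (-9 + 407044 + 61248) - (-513)/43 = 468283 - (-513)/43 = 468283 - 1*(-513/43) = 468283 + 513/43 = 20136682/43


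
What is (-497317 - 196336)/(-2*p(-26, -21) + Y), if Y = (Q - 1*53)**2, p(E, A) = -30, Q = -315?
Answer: -693653/135484 ≈ -5.1198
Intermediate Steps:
Y = 135424 (Y = (-315 - 1*53)**2 = (-315 - 53)**2 = (-368)**2 = 135424)
(-497317 - 196336)/(-2*p(-26, -21) + Y) = (-497317 - 196336)/(-2*(-30) + 135424) = -693653/(60 + 135424) = -693653/135484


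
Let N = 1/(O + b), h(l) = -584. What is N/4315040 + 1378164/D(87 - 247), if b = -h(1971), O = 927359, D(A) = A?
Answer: -34489511602867787/4004111162720 ≈ -8613.5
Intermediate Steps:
b = 584 (b = -1*(-584) = 584)
N = 1/927943 (N = 1/(927359 + 584) = 1/927943 ≈ 1.0777e-6)
N/4315040 + 1378164/D(87 - 247) = (1/927943)/4315040 + 1378164/(87 - 247) = (1/927943)*(1/4315040) + 1378164/(-160) = 1/4004111162720 + 1378164*(-1/160) = 1/4004111162720 - 344541/40 = -34489511602867787/4004111162720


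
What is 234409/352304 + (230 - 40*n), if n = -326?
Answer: 4675308489/352304 ≈ 13271.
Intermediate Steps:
234409/352304 + (230 - 40*n) = 234409/352304 + (230 - 40*(-326)) = 234409*(1/352304) + (230 + 13040) = 234409/352304 + 13270 = 4675308489/352304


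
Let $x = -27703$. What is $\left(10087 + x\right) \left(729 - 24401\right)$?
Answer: $417005952$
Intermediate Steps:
$\left(10087 + x\right) \left(729 - 24401\right) = \left(10087 - 27703\right) \left(729 - 24401\right) = \left(-17616\right) \left(-23672\right) = 417005952$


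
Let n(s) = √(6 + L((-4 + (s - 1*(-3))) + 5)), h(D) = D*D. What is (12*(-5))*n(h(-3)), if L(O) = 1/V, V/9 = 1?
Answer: -20*√55 ≈ -148.32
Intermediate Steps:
h(D) = D²
V = 9 (V = 9*1 = 9)
L(O) = ⅑ (L(O) = 1/9 = ⅑)
n(s) = √55/3 (n(s) = √(6 + ⅑) = √(55/9) = √55/3)
(12*(-5))*n(h(-3)) = (12*(-5))*(√55/3) = -20*√55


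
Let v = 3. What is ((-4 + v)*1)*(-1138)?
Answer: 1138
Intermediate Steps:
((-4 + v)*1)*(-1138) = ((-4 + 3)*1)*(-1138) = -1*1*(-1138) = -1*(-1138) = 1138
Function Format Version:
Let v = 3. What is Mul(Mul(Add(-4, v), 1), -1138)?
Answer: 1138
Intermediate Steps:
Mul(Mul(Add(-4, v), 1), -1138) = Mul(Mul(Add(-4, 3), 1), -1138) = Mul(Mul(-1, 1), -1138) = Mul(-1, -1138) = 1138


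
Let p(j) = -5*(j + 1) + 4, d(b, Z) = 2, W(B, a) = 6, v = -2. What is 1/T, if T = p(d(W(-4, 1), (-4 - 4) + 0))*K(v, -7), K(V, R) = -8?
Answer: 1/88 ≈ 0.011364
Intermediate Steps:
p(j) = -1 - 5*j (p(j) = -5*(1 + j) + 4 = (-5 - 5*j) + 4 = -1 - 5*j)
T = 88 (T = (-1 - 5*2)*(-8) = (-1 - 10)*(-8) = -11*(-8) = 88)
1/T = 1/88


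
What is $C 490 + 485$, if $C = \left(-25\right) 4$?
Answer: $-48515$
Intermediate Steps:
$C = -100$
$C 490 + 485 = \left(-100\right) 490 + 485 = -49000 + 485 = -48515$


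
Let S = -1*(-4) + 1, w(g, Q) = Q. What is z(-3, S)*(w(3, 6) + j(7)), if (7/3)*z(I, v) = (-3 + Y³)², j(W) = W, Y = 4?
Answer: 145119/7 ≈ 20731.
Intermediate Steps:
S = 5 (S = 4 + 1 = 5)
z(I, v) = 11163/7 (z(I, v) = 3*(-3 + 4³)²/7 = 3*(-3 + 64)²/7 = (3/7)*61² = (3/7)*3721 = 11163/7)
z(-3, S)*(w(3, 6) + j(7)) = 11163*(6 + 7)/7 = (11163/7)*13 = 145119/7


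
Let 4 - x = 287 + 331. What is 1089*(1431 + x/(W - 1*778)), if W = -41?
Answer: 141884963/91 ≈ 1.5592e+6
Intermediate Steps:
x = -614 (x = 4 - (287 + 331) = 4 - 1*618 = 4 - 618 = -614)
1089*(1431 + x/(W - 1*778)) = 1089*(1431 - 614/(-41 - 1*778)) = 1089*(1431 - 614/(-41 - 778)) = 1089*(1431 - 614/(-819)) = 1089*(1431 - 614*(-1/819)) = 1089*(1431 + 614/819) = 1089*(1172603/819) = 141884963/91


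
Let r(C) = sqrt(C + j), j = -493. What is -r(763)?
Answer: -3*sqrt(30) ≈ -16.432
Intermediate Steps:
r(C) = sqrt(-493 + C) (r(C) = sqrt(C - 493) = sqrt(-493 + C))
-r(763) = -sqrt(-493 + 763) = -sqrt(270) = -3*sqrt(30)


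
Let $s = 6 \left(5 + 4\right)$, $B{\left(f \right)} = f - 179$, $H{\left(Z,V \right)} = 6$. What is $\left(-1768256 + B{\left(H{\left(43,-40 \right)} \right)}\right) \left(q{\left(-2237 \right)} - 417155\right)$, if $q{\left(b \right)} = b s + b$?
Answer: $955287661510$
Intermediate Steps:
$B{\left(f \right)} = -179 + f$ ($B{\left(f \right)} = f - 179 = -179 + f$)
$s = 54$ ($s = 6 \cdot 9 = 54$)
$q{\left(b \right)} = 55 b$ ($q{\left(b \right)} = b 54 + b = 54 b + b = 55 b$)
$\left(-1768256 + B{\left(H{\left(43,-40 \right)} \right)}\right) \left(q{\left(-2237 \right)} - 417155\right) = \left(-1768256 + \left(-179 + 6\right)\right) \left(55 \left(-2237\right) - 417155\right) = \left(-1768256 - 173\right) \left(-123035 - 417155\right) = \left(-1768429\right) \left(-540190\right) = 955287661510$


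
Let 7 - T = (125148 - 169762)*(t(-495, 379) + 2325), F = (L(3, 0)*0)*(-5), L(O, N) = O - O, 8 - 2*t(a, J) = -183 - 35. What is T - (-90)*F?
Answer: 108768939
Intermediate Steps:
t(a, J) = 113 (t(a, J) = 4 - (-183 - 35)/2 = 4 - ½*(-218) = 4 + 109 = 113)
L(O, N) = 0
F = 0 (F = (0*0)*(-5) = 0*(-5) = 0)
T = 108768939 (T = 7 - (125148 - 169762)*(113 + 2325) = 7 - (-44614)*2438 = 7 - 1*(-108768932) = 7 + 108768932 = 108768939)
T - (-90)*F = 108768939 - (-90)*0 = 108768939 - 1*0 = 108768939 + 0 = 108768939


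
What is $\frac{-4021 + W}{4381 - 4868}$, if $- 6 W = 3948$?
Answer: $\frac{4679}{487} \approx 9.6078$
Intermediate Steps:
$W = -658$ ($W = \left(- \frac{1}{6}\right) 3948 = -658$)
$\frac{-4021 + W}{4381 - 4868} = \frac{-4021 - 658}{4381 - 4868} = - \frac{4679}{-487} = \left(-4679\right) \left(- \frac{1}{487}\right) = \frac{4679}{487}$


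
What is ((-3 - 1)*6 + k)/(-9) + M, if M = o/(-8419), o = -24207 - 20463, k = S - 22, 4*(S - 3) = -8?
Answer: 86765/8419 ≈ 10.306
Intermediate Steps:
S = 1 (S = 3 + (1/4)*(-8) = 3 - 2 = 1)
k = -21 (k = 1 - 22 = -21)
o = -44670
M = 44670/8419 (M = -44670/(-8419) = -44670*(-1/8419) = 44670/8419 ≈ 5.3059)
((-3 - 1)*6 + k)/(-9) + M = ((-3 - 1)*6 - 21)/(-9) + 44670/8419 = (-4*6 - 21)*(-1/9) + 44670/8419 = (-24 - 21)*(-1/9) + 44670/8419 = -45*(-1/9) + 44670/8419 = 5 + 44670/8419 = 86765/8419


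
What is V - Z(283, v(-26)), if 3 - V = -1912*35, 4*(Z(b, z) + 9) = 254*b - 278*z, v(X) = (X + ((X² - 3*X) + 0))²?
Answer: 73765699/2 ≈ 3.6883e+7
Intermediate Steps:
v(X) = (X² - 2*X)² (v(X) = (X + (X² - 3*X))² = (X² - 2*X)²)
Z(b, z) = -9 - 139*z/2 + 127*b/2 (Z(b, z) = -9 + (254*b - 278*z)/4 = -9 + (-278*z + 254*b)/4 = -9 + (-139*z/2 + 127*b/2) = -9 - 139*z/2 + 127*b/2)
V = 66923 (V = 3 - (-1912)*35 = 3 - 1*(-66920) = 3 + 66920 = 66923)
V - Z(283, v(-26)) = 66923 - (-9 - 139*(-26)²*(-2 - 26)²/2 + (127/2)*283) = 66923 - (-9 - 46982*(-28)² + 35941/2) = 66923 - (-9 - 46982*784 + 35941/2) = 66923 - (-9 - 139/2*529984 + 35941/2) = 66923 - (-9 - 36833888 + 35941/2) = 66923 - 1*(-73631853/2) = 66923 + 73631853/2 = 73765699/2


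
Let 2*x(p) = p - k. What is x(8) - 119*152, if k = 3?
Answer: -36171/2 ≈ -18086.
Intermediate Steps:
x(p) = -3/2 + p/2 (x(p) = (p - 1*3)/2 = (p - 3)/2 = (-3 + p)/2 = -3/2 + p/2)
x(8) - 119*152 = (-3/2 + (½)*8) - 119*152 = (-3/2 + 4) - 18088 = 5/2 - 18088 = -36171/2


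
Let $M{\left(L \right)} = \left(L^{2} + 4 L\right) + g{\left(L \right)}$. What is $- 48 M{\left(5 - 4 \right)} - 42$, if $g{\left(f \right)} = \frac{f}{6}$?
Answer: $-290$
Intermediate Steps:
$g{\left(f \right)} = \frac{f}{6}$ ($g{\left(f \right)} = f \frac{1}{6} = \frac{f}{6}$)
$M{\left(L \right)} = L^{2} + \frac{25 L}{6}$ ($M{\left(L \right)} = \left(L^{2} + 4 L\right) + \frac{L}{6} = L^{2} + \frac{25 L}{6}$)
$- 48 M{\left(5 - 4 \right)} - 42 = - 48 \frac{\left(5 - 4\right) \left(25 + 6 \left(5 - 4\right)\right)}{6} - 42 = - 48 \cdot \frac{1}{6} \cdot 1 \left(25 + 6 \cdot 1\right) - 42 = - 48 \cdot \frac{1}{6} \cdot 1 \left(25 + 6\right) - 42 = - 48 \cdot \frac{1}{6} \cdot 1 \cdot 31 - 42 = \left(-48\right) \frac{31}{6} - 42 = -248 - 42 = -290$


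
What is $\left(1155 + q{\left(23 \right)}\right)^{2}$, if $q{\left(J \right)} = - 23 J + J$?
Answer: $421201$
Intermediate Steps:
$q{\left(J \right)} = - 22 J$
$\left(1155 + q{\left(23 \right)}\right)^{2} = \left(1155 - 506\right)^{2} = 649^{2} = 421201$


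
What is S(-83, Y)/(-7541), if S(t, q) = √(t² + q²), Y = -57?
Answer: -√10138/7541 ≈ -0.013352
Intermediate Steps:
S(t, q) = √(q² + t²)
S(-83, Y)/(-7541) = √((-57)² + (-83)²)/(-7541) = √(3249 + 6889)*(-1/7541) = √10138*(-1/7541) = -√10138/7541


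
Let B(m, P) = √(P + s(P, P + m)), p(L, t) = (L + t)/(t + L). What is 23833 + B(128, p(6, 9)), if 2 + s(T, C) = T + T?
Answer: 23834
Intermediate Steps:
s(T, C) = -2 + 2*T (s(T, C) = -2 + (T + T) = -2 + 2*T)
p(L, t) = 1 (p(L, t) = (L + t)/(L + t) = 1)
B(m, P) = √(-2 + 3*P) (B(m, P) = √(P + (-2 + 2*P)) = √(-2 + 3*P))
23833 + B(128, p(6, 9)) = 23833 + √(-2 + 3*1) = 23833 + √(-2 + 3) = 23833 + √1 = 23833 + 1 = 23834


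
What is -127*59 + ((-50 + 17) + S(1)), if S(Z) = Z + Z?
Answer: -7524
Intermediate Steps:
S(Z) = 2*Z
-127*59 + ((-50 + 17) + S(1)) = -127*59 + ((-50 + 17) + 2*1) = -7493 + (-33 + 2) = -7493 - 31 = -7524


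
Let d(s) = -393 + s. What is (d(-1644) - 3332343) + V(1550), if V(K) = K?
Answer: -3332830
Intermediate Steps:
(d(-1644) - 3332343) + V(1550) = ((-393 - 1644) - 3332343) + 1550 = (-2037 - 3332343) + 1550 = -3334380 + 1550 = -3332830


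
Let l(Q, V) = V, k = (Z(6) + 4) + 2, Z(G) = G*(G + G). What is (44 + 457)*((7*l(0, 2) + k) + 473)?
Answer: 283065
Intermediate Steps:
Z(G) = 2*G² (Z(G) = G*(2*G) = 2*G²)
k = 78 (k = (2*6² + 4) + 2 = (2*36 + 4) + 2 = (72 + 4) + 2 = 76 + 2 = 78)
(44 + 457)*((7*l(0, 2) + k) + 473) = (44 + 457)*((7*2 + 78) + 473) = 501*((14 + 78) + 473) = 501*(92 + 473) = 501*565 = 283065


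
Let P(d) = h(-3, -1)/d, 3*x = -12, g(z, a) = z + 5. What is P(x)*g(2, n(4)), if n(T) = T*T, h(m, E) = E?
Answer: 7/4 ≈ 1.7500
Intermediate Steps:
n(T) = T²
g(z, a) = 5 + z
x = -4 (x = (⅓)*(-12) = -4)
P(d) = -1/d
P(x)*g(2, n(4)) = (-1/(-4))*(5 + 2) = -1*(-¼)*7 = (¼)*7 = 7/4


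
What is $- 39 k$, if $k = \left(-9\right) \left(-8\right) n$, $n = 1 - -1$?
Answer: $-5616$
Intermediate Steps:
$n = 2$ ($n = 1 + 1 = 2$)
$k = 144$ ($k = \left(-9\right) \left(-8\right) 2 = 72 \cdot 2 = 144$)
$- 39 k = \left(-39\right) 144 = -5616$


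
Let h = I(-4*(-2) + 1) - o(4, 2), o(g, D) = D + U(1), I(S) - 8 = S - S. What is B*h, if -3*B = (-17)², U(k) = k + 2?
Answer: -289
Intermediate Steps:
U(k) = 2 + k
I(S) = 8 (I(S) = 8 + (S - S) = 8 + 0 = 8)
o(g, D) = 3 + D (o(g, D) = D + (2 + 1) = D + 3 = 3 + D)
h = 3 (h = 8 - (3 + 2) = 8 - 1*5 = 8 - 5 = 3)
B = -289/3 (B = -⅓*(-17)² = -⅓*289 = -289/3 ≈ -96.333)
B*h = -289/3*3 = -289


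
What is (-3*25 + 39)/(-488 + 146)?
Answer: 2/19 ≈ 0.10526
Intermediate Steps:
(-3*25 + 39)/(-488 + 146) = (-75 + 39)/(-342) = -36*(-1/342) = 2/19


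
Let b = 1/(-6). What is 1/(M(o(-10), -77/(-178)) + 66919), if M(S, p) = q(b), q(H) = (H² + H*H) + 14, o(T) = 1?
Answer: 18/1204795 ≈ 1.4940e-5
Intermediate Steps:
b = -⅙ ≈ -0.16667
q(H) = 14 + 2*H² (q(H) = (H² + H²) + 14 = 2*H² + 14 = 14 + 2*H²)
M(S, p) = 253/18 (M(S, p) = 14 + 2*(-⅙)² = 14 + 2*(1/36) = 14 + 1/18 = 253/18)
1/(M(o(-10), -77/(-178)) + 66919) = 1/(253/18 + 66919) = 1/(1204795/18) = 18/1204795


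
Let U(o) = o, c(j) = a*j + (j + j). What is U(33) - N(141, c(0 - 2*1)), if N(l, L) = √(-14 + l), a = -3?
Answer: 33 - √127 ≈ 21.731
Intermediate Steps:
c(j) = -j (c(j) = -3*j + (j + j) = -3*j + 2*j = -j)
U(33) - N(141, c(0 - 2*1)) = 33 - √(-14 + 141) = 33 - √127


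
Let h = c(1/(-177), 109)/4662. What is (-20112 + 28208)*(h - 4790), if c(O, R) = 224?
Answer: -12913557184/333 ≈ -3.8779e+7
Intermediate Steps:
h = 16/333 (h = 224/4662 = 224*(1/4662) = 16/333 ≈ 0.048048)
(-20112 + 28208)*(h - 4790) = (-20112 + 28208)*(16/333 - 4790) = 8096*(-1595054/333) = -12913557184/333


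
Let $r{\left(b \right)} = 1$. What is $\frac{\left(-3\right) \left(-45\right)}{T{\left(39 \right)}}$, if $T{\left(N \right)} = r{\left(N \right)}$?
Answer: $135$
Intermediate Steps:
$T{\left(N \right)} = 1$
$\frac{\left(-3\right) \left(-45\right)}{T{\left(39 \right)}} = \frac{\left(-3\right) \left(-45\right)}{1} = 135 \cdot 1 = 135$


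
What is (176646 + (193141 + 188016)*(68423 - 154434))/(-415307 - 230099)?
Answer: 32783518081/645406 ≈ 50795.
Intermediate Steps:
(176646 + (193141 + 188016)*(68423 - 154434))/(-415307 - 230099) = (176646 + 381157*(-86011))/(-645406) = (176646 - 32783694727)*(-1/645406) = -32783518081*(-1/645406) = 32783518081/645406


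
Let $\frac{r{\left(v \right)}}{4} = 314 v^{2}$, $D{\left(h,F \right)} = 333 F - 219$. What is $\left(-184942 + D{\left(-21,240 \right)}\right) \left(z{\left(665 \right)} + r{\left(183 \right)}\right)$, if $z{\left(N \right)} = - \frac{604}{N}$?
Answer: $- \frac{154933317376484}{35} \approx -4.4267 \cdot 10^{12}$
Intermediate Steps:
$D{\left(h,F \right)} = -219 + 333 F$
$r{\left(v \right)} = 1256 v^{2}$ ($r{\left(v \right)} = 4 \cdot 314 v^{2} = 1256 v^{2}$)
$\left(-184942 + D{\left(-21,240 \right)}\right) \left(z{\left(665 \right)} + r{\left(183 \right)}\right) = \left(-184942 + \left(-219 + 333 \cdot 240\right)\right) \left(- \frac{604}{665} + 1256 \cdot 183^{2}\right) = \left(-184942 + \left(-219 + 79920\right)\right) \left(\left(-604\right) \frac{1}{665} + 1256 \cdot 33489\right) = \left(-184942 + 79701\right) \left(- \frac{604}{665} + 42062184\right) = \left(-105241\right) \frac{27971351756}{665} = - \frac{154933317376484}{35}$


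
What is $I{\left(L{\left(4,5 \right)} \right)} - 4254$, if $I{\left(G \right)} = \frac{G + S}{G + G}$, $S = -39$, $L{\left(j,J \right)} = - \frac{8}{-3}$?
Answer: $- \frac{68173}{16} \approx -4260.8$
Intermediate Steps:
$L{\left(j,J \right)} = \frac{8}{3}$ ($L{\left(j,J \right)} = \left(-8\right) \left(- \frac{1}{3}\right) = \frac{8}{3}$)
$I{\left(G \right)} = \frac{-39 + G}{2 G}$ ($I{\left(G \right)} = \frac{G - 39}{G + G} = \frac{-39 + G}{2 G}$)
$I{\left(L{\left(4,5 \right)} \right)} - 4254 = \frac{-39 + \frac{8}{3}}{2 \cdot \frac{8}{3}} - 4254 = \frac{1}{2} \cdot \frac{3}{8} \left(- \frac{109}{3}\right) - 4254 = - \frac{109}{16} - 4254 = - \frac{68173}{16}$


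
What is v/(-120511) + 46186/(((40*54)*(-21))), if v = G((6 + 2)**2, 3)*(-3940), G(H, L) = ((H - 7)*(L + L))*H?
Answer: 279015887011/390455640 ≈ 714.59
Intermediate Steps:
G(H, L) = 2*H*L*(-7 + H) (G(H, L) = ((-7 + H)*(2*L))*H = (2*L*(-7 + H))*H = 2*H*L*(-7 + H))
v = -86238720 (v = (2*(6 + 2)**2*3*(-7 + (6 + 2)**2))*(-3940) = (2*8**2*3*(-7 + 8**2))*(-3940) = (2*64*3*(-7 + 64))*(-3940) = (2*64*3*57)*(-3940) = 21888*(-3940) = -86238720)
v/(-120511) + 46186/(((40*54)*(-21))) = -86238720/(-120511) + 46186/(((40*54)*(-21))) = -86238720*(-1/120511) + 46186/((2160*(-21))) = 86238720/120511 + 46186/(-45360) = 86238720/120511 + 46186*(-1/45360) = 86238720/120511 - 3299/3240 = 279015887011/390455640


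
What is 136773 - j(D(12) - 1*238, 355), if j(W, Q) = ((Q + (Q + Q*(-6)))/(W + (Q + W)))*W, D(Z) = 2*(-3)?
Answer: 18537289/133 ≈ 1.3938e+5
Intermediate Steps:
D(Z) = -6
j(W, Q) = -4*Q*W/(Q + 2*W) (j(W, Q) = ((Q + (Q - 6*Q))/(Q + 2*W))*W = ((Q - 5*Q)/(Q + 2*W))*W = ((-4*Q)/(Q + 2*W))*W = (-4*Q/(Q + 2*W))*W = -4*Q*W/(Q + 2*W))
136773 - j(D(12) - 1*238, 355) = 136773 - (-4)*355*(-6 - 1*238)/(355 + 2*(-6 - 1*238)) = 136773 - (-4)*355*(-6 - 238)/(355 + 2*(-6 - 238)) = 136773 - (-4)*355*(-244)/(355 + 2*(-244)) = 136773 - (-4)*355*(-244)/(355 - 488) = 136773 - (-4)*355*(-244)/(-133) = 136773 - (-4)*355*(-244)*(-1)/133 = 136773 - 1*(-346480/133) = 136773 + 346480/133 = 18537289/133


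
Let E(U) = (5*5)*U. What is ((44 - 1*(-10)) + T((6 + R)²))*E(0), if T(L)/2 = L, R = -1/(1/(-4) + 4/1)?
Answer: 0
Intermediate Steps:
R = -4/15 (R = -1/(1*(-¼) + 4*1) = -1/(-¼ + 4) = -1/15/4 = -1*4/15 = -4/15 ≈ -0.26667)
E(U) = 25*U
T(L) = 2*L
((44 - 1*(-10)) + T((6 + R)²))*E(0) = ((44 - 1*(-10)) + 2*(6 - 4/15)²)*(25*0) = ((44 + 10) + 2*(86/15)²)*0 = (54 + 2*(7396/225))*0 = (54 + 14792/225)*0 = (26942/225)*0 = 0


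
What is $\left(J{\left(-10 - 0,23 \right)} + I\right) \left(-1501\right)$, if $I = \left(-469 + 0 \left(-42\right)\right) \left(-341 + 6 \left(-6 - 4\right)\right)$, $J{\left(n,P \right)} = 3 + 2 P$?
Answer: $-282365118$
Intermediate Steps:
$I = 188069$ ($I = \left(-469 + 0\right) \left(-341 + 6 \left(-10\right)\right) = - 469 \left(-341 - 60\right) = \left(-469\right) \left(-401\right) = 188069$)
$\left(J{\left(-10 - 0,23 \right)} + I\right) \left(-1501\right) = \left(\left(3 + 2 \cdot 23\right) + 188069\right) \left(-1501\right) = \left(\left(3 + 46\right) + 188069\right) \left(-1501\right) = \left(49 + 188069\right) \left(-1501\right) = 188118 \left(-1501\right) = -282365118$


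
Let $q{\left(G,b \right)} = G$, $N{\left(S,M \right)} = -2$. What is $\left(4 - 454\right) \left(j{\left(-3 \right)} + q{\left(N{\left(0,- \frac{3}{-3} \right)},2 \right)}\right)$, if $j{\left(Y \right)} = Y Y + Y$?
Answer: $-1800$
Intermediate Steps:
$j{\left(Y \right)} = Y + Y^{2}$ ($j{\left(Y \right)} = Y^{2} + Y = Y + Y^{2}$)
$\left(4 - 454\right) \left(j{\left(-3 \right)} + q{\left(N{\left(0,- \frac{3}{-3} \right)},2 \right)}\right) = \left(4 - 454\right) \left(- 3 \left(1 - 3\right) - 2\right) = - 450 \left(\left(-3\right) \left(-2\right) - 2\right) = - 450 \left(6 - 2\right) = \left(-450\right) 4 = -1800$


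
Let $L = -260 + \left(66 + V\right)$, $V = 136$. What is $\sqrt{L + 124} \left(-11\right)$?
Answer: $- 11 \sqrt{66} \approx -89.364$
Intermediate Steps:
$L = -58$ ($L = -260 + \left(66 + 136\right) = -260 + 202 = -58$)
$\sqrt{L + 124} \left(-11\right) = \sqrt{-58 + 124} \left(-11\right) = \sqrt{66} \left(-11\right) = - 11 \sqrt{66}$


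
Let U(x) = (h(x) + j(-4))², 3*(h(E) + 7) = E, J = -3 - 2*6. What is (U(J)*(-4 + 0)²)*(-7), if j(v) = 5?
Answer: -5488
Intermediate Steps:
J = -15 (J = -3 - 12 = -15)
h(E) = -7 + E/3
U(x) = (-2 + x/3)² (U(x) = ((-7 + x/3) + 5)² = (-2 + x/3)²)
(U(J)*(-4 + 0)²)*(-7) = (((-6 - 15)²/9)*(-4 + 0)²)*(-7) = (((⅑)*(-21)²)*(-4)²)*(-7) = (((⅑)*441)*16)*(-7) = (49*16)*(-7) = 784*(-7) = -5488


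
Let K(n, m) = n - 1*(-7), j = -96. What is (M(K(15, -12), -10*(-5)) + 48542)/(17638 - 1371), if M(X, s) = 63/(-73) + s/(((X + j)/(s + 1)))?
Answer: 131016536/43937167 ≈ 2.9819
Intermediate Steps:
K(n, m) = 7 + n (K(n, m) = n + 7 = 7 + n)
M(X, s) = -63/73 + s*(1 + s)/(-96 + X) (M(X, s) = 63/(-73) + s/(((X - 96)/(s + 1))) = 63*(-1/73) + s/(((-96 + X)/(1 + s))) = -63/73 + s/(((-96 + X)/(1 + s))) = -63/73 + s*((1 + s)/(-96 + X)) = -63/73 + s*(1 + s)/(-96 + X))
(M(K(15, -12), -10*(-5)) + 48542)/(17638 - 1371) = ((6048/73 - 10*(-5) + (-10*(-5))² - 63*(7 + 15)/73)/(-96 + (7 + 15)) + 48542)/(17638 - 1371) = ((6048/73 + 50 + 50² - 63/73*22)/(-96 + 22) + 48542)/16267 = ((6048/73 + 50 + 2500 - 1386/73)/(-74) + 48542)*(1/16267) = (-1/74*190812/73 + 48542)*(1/16267) = (-95406/2701 + 48542)*(1/16267) = (131016536/2701)*(1/16267) = 131016536/43937167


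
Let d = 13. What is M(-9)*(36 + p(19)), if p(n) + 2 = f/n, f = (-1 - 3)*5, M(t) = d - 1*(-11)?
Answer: 15024/19 ≈ 790.74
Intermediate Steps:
M(t) = 24 (M(t) = 13 - 1*(-11) = 13 + 11 = 24)
f = -20 (f = -4*5 = -20)
p(n) = -2 - 20/n
M(-9)*(36 + p(19)) = 24*(36 + (-2 - 20/19)) = 24*(36 - 58/19) = 24*(626/19) = 15024/19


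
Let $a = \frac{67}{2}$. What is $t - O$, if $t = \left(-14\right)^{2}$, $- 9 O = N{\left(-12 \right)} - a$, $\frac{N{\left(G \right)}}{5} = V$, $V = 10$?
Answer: $\frac{1187}{6} \approx 197.83$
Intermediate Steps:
$N{\left(G \right)} = 50$ ($N{\left(G \right)} = 5 \cdot 10 = 50$)
$a = \frac{67}{2}$ ($a = 67 \cdot \frac{1}{2} = \frac{67}{2} \approx 33.5$)
$O = - \frac{11}{6}$ ($O = - \frac{50 - \frac{67}{2}}{9} = \left(- \frac{1}{9}\right) \frac{33}{2} = - \frac{11}{6} \approx -1.8333$)
$t = 196$
$t - O = 196 - - \frac{11}{6} = 196 + \frac{11}{6} = \frac{1187}{6}$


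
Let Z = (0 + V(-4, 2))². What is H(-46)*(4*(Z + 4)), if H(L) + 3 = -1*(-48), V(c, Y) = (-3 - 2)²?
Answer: 113220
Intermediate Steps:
V(c, Y) = 25 (V(c, Y) = (-5)² = 25)
H(L) = 45 (H(L) = -3 - 1*(-48) = -3 + 48 = 45)
Z = 625 (Z = (0 + 25)² = 25² = 625)
H(-46)*(4*(Z + 4)) = 45*(4*(625 + 4)) = 45*(4*629) = 45*2516 = 113220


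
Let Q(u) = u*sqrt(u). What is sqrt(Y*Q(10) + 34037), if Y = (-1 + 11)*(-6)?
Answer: sqrt(34037 - 600*sqrt(10)) ≈ 179.28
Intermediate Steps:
Y = -60 (Y = 10*(-6) = -60)
Q(u) = u**(3/2)
sqrt(Y*Q(10) + 34037) = sqrt(-600*sqrt(10) + 34037) = sqrt(34037 - 600*sqrt(10))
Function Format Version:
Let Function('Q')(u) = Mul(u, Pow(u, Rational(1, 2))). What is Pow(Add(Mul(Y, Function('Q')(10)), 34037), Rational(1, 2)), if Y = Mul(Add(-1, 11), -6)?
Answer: Pow(Add(34037, Mul(-600, Pow(10, Rational(1, 2)))), Rational(1, 2)) ≈ 179.28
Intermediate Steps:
Y = -60 (Y = Mul(10, -6) = -60)
Function('Q')(u) = Pow(u, Rational(3, 2))
Pow(Add(Mul(Y, Function('Q')(10)), 34037), Rational(1, 2)) = Pow(Add(Mul(-60, Pow(10, Rational(3, 2))), 34037), Rational(1, 2)) = Pow(Add(Mul(-60, Mul(10, Pow(10, Rational(1, 2)))), 34037), Rational(1, 2)) = Pow(Add(Mul(-600, Pow(10, Rational(1, 2))), 34037), Rational(1, 2)) = Pow(Add(34037, Mul(-600, Pow(10, Rational(1, 2)))), Rational(1, 2))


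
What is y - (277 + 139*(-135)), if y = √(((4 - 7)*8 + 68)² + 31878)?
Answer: 18488 + √33814 ≈ 18672.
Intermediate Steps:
y = √33814 (y = √((-3*8 + 68)² + 31878) = √((-24 + 68)² + 31878) = √(44² + 31878) = √(1936 + 31878) = √33814 ≈ 183.89)
y - (277 + 139*(-135)) = √33814 - (277 + 139*(-135)) = √33814 - (277 - 18765) = √33814 - 1*(-18488) = √33814 + 18488 = 18488 + √33814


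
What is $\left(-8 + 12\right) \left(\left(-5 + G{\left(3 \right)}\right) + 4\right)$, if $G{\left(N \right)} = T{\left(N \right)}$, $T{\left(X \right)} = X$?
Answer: $8$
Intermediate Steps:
$G{\left(N \right)} = N$
$\left(-8 + 12\right) \left(\left(-5 + G{\left(3 \right)}\right) + 4\right) = \left(-8 + 12\right) \left(\left(-5 + 3\right) + 4\right) = 4 \left(-2 + 4\right) = 4 \cdot 2 = 8$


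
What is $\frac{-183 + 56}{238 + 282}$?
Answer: $- \frac{127}{520} \approx -0.24423$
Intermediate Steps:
$\frac{-183 + 56}{238 + 282} = - \frac{127}{520}$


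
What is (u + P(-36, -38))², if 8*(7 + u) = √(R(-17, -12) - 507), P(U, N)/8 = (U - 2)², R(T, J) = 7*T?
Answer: (92360 + I*√626)²/64 ≈ 1.3329e+8 + 72214.0*I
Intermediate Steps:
P(U, N) = 8*(-2 + U)² (P(U, N) = 8*(U - 2)² = 8*(-2 + U)²)
u = -7 + I*√626/8 (u = -7 + √(7*(-17) - 507)/8 = -7 + √(-119 - 507)/8 = -7 + √(-626)/8 = -7 + (I*√626)/8 = -7 + I*√626/8 ≈ -7.0 + 3.1275*I)
(u + P(-36, -38))² = ((-7 + I*√626/8) + 8*(-2 - 36)²)² = ((-7 + I*√626/8) + 8*(-38)²)² = ((-7 + I*√626/8) + 8*1444)² = ((-7 + I*√626/8) + 11552)² = (11545 + I*√626/8)²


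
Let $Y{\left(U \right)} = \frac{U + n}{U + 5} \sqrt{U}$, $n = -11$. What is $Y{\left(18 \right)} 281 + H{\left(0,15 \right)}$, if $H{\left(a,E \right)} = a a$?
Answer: $\frac{5901 \sqrt{2}}{23} \approx 362.84$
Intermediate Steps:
$H{\left(a,E \right)} = a^{2}$
$Y{\left(U \right)} = \frac{\sqrt{U} \left(-11 + U\right)}{5 + U}$ ($Y{\left(U \right)} = \frac{U - 11}{U + 5} \sqrt{U} = \frac{-11 + U}{5 + U} \sqrt{U} = \frac{\sqrt{U} \left(-11 + U\right)}{5 + U}$)
$Y{\left(18 \right)} 281 + H{\left(0,15 \right)} = \frac{\sqrt{18} \left(-11 + 18\right)}{5 + 18} \cdot 281 + 0^{2} = 3 \sqrt{2} \cdot \frac{1}{23} \cdot 7 \cdot 281 + 0 = \frac{21 \sqrt{2}}{23} \cdot 281 + 0 = \frac{5901 \sqrt{2}}{23} + 0 = \frac{5901 \sqrt{2}}{23}$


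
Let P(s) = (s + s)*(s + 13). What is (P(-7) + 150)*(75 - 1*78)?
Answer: -198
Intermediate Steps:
P(s) = 2*s*(13 + s) (P(s) = (2*s)*(13 + s) = 2*s*(13 + s))
(P(-7) + 150)*(75 - 1*78) = (2*(-7)*(13 - 7) + 150)*(75 - 1*78) = (2*(-7)*6 + 150)*(75 - 78) = (-84 + 150)*(-3) = 66*(-3) = -198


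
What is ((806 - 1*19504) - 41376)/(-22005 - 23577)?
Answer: 30037/22791 ≈ 1.3179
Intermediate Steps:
((806 - 1*19504) - 41376)/(-22005 - 23577) = ((806 - 19504) - 41376)/(-45582) = (-18698 - 41376)*(-1/45582) = -60074*(-1/45582) = 30037/22791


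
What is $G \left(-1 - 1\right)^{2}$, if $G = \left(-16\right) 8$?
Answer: $-512$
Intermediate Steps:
$G = -128$
$G \left(-1 - 1\right)^{2} = - 128 \left(-1 - 1\right)^{2} = - 128 \left(-2\right)^{2} = \left(-128\right) 4 = -512$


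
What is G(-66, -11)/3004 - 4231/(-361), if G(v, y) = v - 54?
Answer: 3166651/271111 ≈ 11.680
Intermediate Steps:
G(v, y) = -54 + v
G(-66, -11)/3004 - 4231/(-361) = (-54 - 66)/3004 - 4231/(-361) = -120*1/3004 - 4231*(-1/361) = -30/751 + 4231/361 = 3166651/271111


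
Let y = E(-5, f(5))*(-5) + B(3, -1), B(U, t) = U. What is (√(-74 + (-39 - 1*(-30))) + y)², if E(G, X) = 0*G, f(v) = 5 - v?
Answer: (3 + I*√83)² ≈ -74.0 + 54.663*I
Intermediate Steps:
E(G, X) = 0
y = 3 (y = 0*(-5) + 3 = 0 + 3 = 3)
(√(-74 + (-39 - 1*(-30))) + y)² = (√(-74 + (-39 - 1*(-30))) + 3)² = (√(-74 + (-39 + 30)) + 3)² = (√(-74 - 9) + 3)² = (√(-83) + 3)² = (I*√83 + 3)² = (3 + I*√83)²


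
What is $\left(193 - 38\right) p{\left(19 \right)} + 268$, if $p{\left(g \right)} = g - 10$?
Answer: $1663$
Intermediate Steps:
$p{\left(g \right)} = -10 + g$ ($p{\left(g \right)} = g - 10 = -10 + g$)
$\left(193 - 38\right) p{\left(19 \right)} + 268 = \left(193 - 38\right) \left(-10 + 19\right) + 268 = \left(193 - 38\right) 9 + 268 = 155 \cdot 9 + 268 = 1395 + 268 = 1663$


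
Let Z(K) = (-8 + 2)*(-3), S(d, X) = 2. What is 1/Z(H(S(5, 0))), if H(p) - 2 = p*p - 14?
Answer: 1/18 ≈ 0.055556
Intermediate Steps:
H(p) = -12 + p² (H(p) = 2 + (p*p - 14) = 2 + (p² - 14) = 2 + (-14 + p²) = -12 + p²)
Z(K) = 18 (Z(K) = -6*(-3) = 18)
1/Z(H(S(5, 0))) = 1/18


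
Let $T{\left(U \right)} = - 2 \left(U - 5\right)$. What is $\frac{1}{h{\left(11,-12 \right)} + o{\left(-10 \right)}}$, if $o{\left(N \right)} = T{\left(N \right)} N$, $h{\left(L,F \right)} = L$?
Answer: $- \frac{1}{289} \approx -0.0034602$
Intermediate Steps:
$T{\left(U \right)} = 10 - 2 U$ ($T{\left(U \right)} = - 2 \left(-5 + U\right) = 10 - 2 U$)
$o{\left(N \right)} = N \left(10 - 2 N\right)$ ($o{\left(N \right)} = \left(10 - 2 N\right) N = N \left(10 - 2 N\right)$)
$\frac{1}{h{\left(11,-12 \right)} + o{\left(-10 \right)}} = \frac{1}{11 + 2 \left(-10\right) \left(5 - -10\right)} = \frac{1}{11 + 2 \left(-10\right) \left(5 + 10\right)} = \frac{1}{11 + 2 \left(-10\right) 15} = \frac{1}{11 - 300} = \frac{1}{-289} = - \frac{1}{289}$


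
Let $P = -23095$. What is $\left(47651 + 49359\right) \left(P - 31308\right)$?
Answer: $-5277635030$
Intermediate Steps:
$\left(47651 + 49359\right) \left(P - 31308\right) = \left(47651 + 49359\right) \left(-23095 - 31308\right) = 97010 \left(-54403\right) = -5277635030$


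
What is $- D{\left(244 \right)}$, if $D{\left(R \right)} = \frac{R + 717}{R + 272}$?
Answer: $- \frac{961}{516} \approx -1.8624$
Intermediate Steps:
$D{\left(R \right)} = \frac{717 + R}{272 + R}$
$- D{\left(244 \right)} = - \frac{717 + 244}{272 + 244} = - \frac{961}{516}$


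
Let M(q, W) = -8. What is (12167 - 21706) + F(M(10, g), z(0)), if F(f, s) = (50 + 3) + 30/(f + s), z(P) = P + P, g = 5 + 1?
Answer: -37959/4 ≈ -9489.8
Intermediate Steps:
g = 6
z(P) = 2*P
F(f, s) = 53 + 30/(f + s)
(12167 - 21706) + F(M(10, g), z(0)) = (12167 - 21706) + (30 + 53*(-8) + 53*(2*0))/(-8 + 2*0) = -9539 + (30 - 424 + 53*0)/(-8 + 0) = -9539 + (30 - 424 + 0)/(-8) = -9539 - ⅛*(-394) = -9539 + 197/4 = -37959/4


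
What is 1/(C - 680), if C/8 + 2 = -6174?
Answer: -1/50088 ≈ -1.9965e-5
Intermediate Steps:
C = -49408 (C = -16 + 8*(-6174) = -16 - 49392 = -49408)
1/(C - 680) = 1/(-49408 - 680) = 1/(-50088) = -1/50088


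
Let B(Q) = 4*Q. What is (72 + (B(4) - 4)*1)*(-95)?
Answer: -7980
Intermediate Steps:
(72 + (B(4) - 4)*1)*(-95) = (72 + (4*4 - 4)*1)*(-95) = (72 + (16 - 4)*1)*(-95) = (72 + 12*1)*(-95) = (72 + 12)*(-95) = 84*(-95) = -7980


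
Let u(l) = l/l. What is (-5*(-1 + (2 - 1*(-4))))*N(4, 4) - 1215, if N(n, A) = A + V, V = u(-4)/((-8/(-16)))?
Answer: -1365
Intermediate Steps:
u(l) = 1
V = 2 (V = 1/(-8/(-16)) = 1/(-8*(-1/16)) = 1/(1/2) = 1*2 = 2)
N(n, A) = 2 + A (N(n, A) = A + 2 = 2 + A)
(-5*(-1 + (2 - 1*(-4))))*N(4, 4) - 1215 = (-5*(-1 + (2 - 1*(-4))))*(2 + 4) - 1215 = -5*(-1 + (2 + 4))*6 - 1215 = -5*(-1 + 6)*6 - 1215 = -5*5*6 - 1215 = -25*6 - 1215 = -150 - 1215 = -1365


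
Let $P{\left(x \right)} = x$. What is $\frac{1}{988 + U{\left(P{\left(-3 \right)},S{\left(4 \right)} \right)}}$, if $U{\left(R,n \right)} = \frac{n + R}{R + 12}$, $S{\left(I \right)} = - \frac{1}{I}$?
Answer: $\frac{36}{35555} \approx 0.0010125$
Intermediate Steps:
$U{\left(R,n \right)} = \frac{R + n}{12 + R}$
$\frac{1}{988 + U{\left(P{\left(-3 \right)},S{\left(4 \right)} \right)}} = \frac{1}{988 + \frac{-3 - \frac{1}{4}}{12 - 3}} = \frac{1}{988 + \frac{-3 - \frac{1}{4}}{9}} = \frac{1}{988 + \frac{1}{9} \left(- \frac{13}{4}\right)} = \frac{1}{988 - \frac{13}{36}} = \frac{1}{\frac{35555}{36}} = \frac{36}{35555}$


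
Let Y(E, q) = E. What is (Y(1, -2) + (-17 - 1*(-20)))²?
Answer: 16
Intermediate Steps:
(Y(1, -2) + (-17 - 1*(-20)))² = (1 + (-17 - 1*(-20)))² = (1 + (-17 + 20))² = (1 + 3)² = 4² = 16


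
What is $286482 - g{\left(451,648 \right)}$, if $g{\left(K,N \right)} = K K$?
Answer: $83081$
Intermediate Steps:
$g{\left(K,N \right)} = K^{2}$
$286482 - g{\left(451,648 \right)} = 286482 - 451^{2} = 286482 - 203401 = 83081$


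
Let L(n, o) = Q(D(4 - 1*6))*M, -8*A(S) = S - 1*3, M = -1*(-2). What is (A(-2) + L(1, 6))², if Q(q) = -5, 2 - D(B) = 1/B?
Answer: 5625/64 ≈ 87.891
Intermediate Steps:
M = 2
D(B) = 2 - 1/B
A(S) = 3/8 - S/8 (A(S) = -(S - 1*3)/8 = -(S - 3)/8 = -(-3 + S)/8 = 3/8 - S/8)
L(n, o) = -10 (L(n, o) = -5*2 = -10)
(A(-2) + L(1, 6))² = ((3/8 - ⅛*(-2)) - 10)² = ((3/8 + ¼) - 10)² = (5/8 - 10)² = (-75/8)² = 5625/64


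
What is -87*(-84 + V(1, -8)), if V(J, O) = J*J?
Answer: 7221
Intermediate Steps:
V(J, O) = J²
-87*(-84 + V(1, -8)) = -87*(-84 + 1²) = -87*(-84 + 1) = -87*(-83) = 7221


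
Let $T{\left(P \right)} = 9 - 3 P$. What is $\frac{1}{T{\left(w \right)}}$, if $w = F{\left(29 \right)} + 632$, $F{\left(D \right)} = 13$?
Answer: $- \frac{1}{1926} \approx -0.00051921$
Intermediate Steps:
$w = 645$ ($w = 13 + 632 = 645$)
$\frac{1}{T{\left(w \right)}} = \frac{1}{9 - 1935} = \frac{1}{-1926} = - \frac{1}{1926}$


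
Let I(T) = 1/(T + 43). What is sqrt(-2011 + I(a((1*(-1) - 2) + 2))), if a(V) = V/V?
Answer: I*sqrt(973313)/22 ≈ 44.844*I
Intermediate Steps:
a(V) = 1
I(T) = 1/(43 + T)
sqrt(-2011 + I(a((1*(-1) - 2) + 2))) = sqrt(-2011 + 1/(43 + 1)) = sqrt(-2011 + 1/44) = sqrt(-88483/44) = I*sqrt(973313)/22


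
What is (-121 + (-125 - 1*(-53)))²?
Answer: 37249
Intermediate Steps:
(-121 + (-125 - 1*(-53)))² = (-121 + (-125 + 53))² = (-121 - 72)² = (-193)² = 37249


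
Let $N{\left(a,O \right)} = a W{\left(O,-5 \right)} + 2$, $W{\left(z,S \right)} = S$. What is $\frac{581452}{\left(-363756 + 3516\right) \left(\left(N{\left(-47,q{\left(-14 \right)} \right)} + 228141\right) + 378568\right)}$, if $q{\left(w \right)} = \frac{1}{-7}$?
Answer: $- \frac{145363}{54661556760} \approx -2.6593 \cdot 10^{-6}$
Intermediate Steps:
$q{\left(w \right)} = - \frac{1}{7}$
$N{\left(a,O \right)} = 2 - 5 a$ ($N{\left(a,O \right)} = a \left(-5\right) + 2 = - 5 a + 2 = 2 - 5 a$)
$\frac{581452}{\left(-363756 + 3516\right) \left(\left(N{\left(-47,q{\left(-14 \right)} \right)} + 228141\right) + 378568\right)} = \frac{581452}{\left(-363756 + 3516\right) \left(\left(\left(2 - -235\right) + 228141\right) + 378568\right)} = \frac{581452}{\left(-360240\right) \left(\left(\left(2 + 235\right) + 228141\right) + 378568\right)} = \frac{581452}{\left(-360240\right) \left(\left(237 + 228141\right) + 378568\right)} = \frac{581452}{\left(-360240\right) \left(228378 + 378568\right)} = \frac{581452}{\left(-360240\right) 606946} = \frac{581452}{-218646227040} = 581452 \left(- \frac{1}{218646227040}\right) = - \frac{145363}{54661556760}$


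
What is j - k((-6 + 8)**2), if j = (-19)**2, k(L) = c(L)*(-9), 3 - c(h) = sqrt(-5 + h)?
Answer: 388 - 9*I ≈ 388.0 - 9.0*I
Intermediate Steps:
c(h) = 3 - sqrt(-5 + h)
k(L) = -27 + 9*sqrt(-5 + L) (k(L) = (3 - sqrt(-5 + L))*(-9) = -27 + 9*sqrt(-5 + L))
j = 361
j - k((-6 + 8)**2) = 361 - (-27 + 9*sqrt(-5 + (-6 + 8)**2)) = 361 - (-27 + 9*sqrt(-5 + 2**2)) = 361 - (-27 + 9*sqrt(-5 + 4)) = 361 - (-27 + 9*sqrt(-1)) = 361 - (-27 + 9*I) = 361 + (27 - 9*I) = 388 - 9*I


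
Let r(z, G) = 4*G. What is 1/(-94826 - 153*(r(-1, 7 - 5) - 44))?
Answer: -1/89318 ≈ -1.1196e-5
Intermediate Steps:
1/(-94826 - 153*(r(-1, 7 - 5) - 44)) = 1/(-94826 - 153*(4*(7 - 5) - 44)) = 1/(-94826 - 153*(4*2 - 44)) = 1/(-94826 - 153*(8 - 44)) = 1/(-94826 - 153*(-36)) = 1/(-94826 + 5508) = 1/(-89318) = -1/89318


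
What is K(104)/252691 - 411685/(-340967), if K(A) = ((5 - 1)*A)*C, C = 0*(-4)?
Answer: 411685/340967 ≈ 1.2074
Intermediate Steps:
C = 0
K(A) = 0 (K(A) = ((5 - 1)*A)*0 = (4*A)*0 = 0)
K(104)/252691 - 411685/(-340967) = 0/252691 - 411685/(-340967) = 0*(1/252691) - 411685*(-1/340967) = 0 + 411685/340967 = 411685/340967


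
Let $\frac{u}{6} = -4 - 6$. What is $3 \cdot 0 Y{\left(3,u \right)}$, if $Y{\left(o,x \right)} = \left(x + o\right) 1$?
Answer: $0$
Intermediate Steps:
$u = -60$ ($u = 6 \left(-4 - 6\right) = 6 \left(-10\right) = -60$)
$Y{\left(o,x \right)} = o + x$ ($Y{\left(o,x \right)} = \left(o + x\right) 1 = o + x$)
$3 \cdot 0 Y{\left(3,u \right)} = 3 \cdot 0 \left(3 - 60\right) = 0 \left(-57\right) = 0$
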